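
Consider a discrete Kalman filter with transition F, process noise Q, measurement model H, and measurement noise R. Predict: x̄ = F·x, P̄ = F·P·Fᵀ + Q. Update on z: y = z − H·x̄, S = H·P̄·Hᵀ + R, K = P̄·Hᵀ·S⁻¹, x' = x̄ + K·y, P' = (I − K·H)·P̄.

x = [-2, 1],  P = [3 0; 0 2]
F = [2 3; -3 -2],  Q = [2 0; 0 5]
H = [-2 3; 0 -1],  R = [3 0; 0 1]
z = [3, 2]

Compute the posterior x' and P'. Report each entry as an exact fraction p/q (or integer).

x̄ = F·x = [-1, 4]
P̄ = F·P·Fᵀ + Q = [32 -30; -30 40]
y = z − H·x̄ = [-11, 6]
S = H·P̄·Hᵀ + R = [851 -180; -180 41]
K = P̄·Hᵀ·S⁻¹ = [-914/2491 -2190/2491; 180/2491 -1640/2491]
x' = x̄ + K·y = [-5577/2491, -1856/2491]
P' = (I − K·H)·P̄ = [4656/2491 2190/2491; 2190/2491 1640/2491]

x' = [-5577/2491, -1856/2491]
P' = [4656/2491 2190/2491; 2190/2491 1640/2491]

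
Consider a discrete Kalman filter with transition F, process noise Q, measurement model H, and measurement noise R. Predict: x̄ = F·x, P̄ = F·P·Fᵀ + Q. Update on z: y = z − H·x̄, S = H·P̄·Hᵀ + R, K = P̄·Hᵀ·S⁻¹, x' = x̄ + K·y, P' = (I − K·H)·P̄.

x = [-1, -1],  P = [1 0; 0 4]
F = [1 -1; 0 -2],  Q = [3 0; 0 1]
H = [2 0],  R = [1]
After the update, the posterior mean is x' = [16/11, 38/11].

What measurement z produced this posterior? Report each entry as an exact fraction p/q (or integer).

z = [3]

x̄ = F·x = [0, 2]
P̄ = F·P·Fᵀ + Q = [8 8; 8 17]
S = H·P̄·Hᵀ + R = [33]
K = P̄·Hᵀ·S⁻¹ = [16/33; 16/33]
x' − x̄ = [16/11, 16/11] = K·y
y = (KᵀK)⁻¹·Kᵀ·(x' − x̄) = [3]
z = y + H·x̄ = [3] + [0] = [3]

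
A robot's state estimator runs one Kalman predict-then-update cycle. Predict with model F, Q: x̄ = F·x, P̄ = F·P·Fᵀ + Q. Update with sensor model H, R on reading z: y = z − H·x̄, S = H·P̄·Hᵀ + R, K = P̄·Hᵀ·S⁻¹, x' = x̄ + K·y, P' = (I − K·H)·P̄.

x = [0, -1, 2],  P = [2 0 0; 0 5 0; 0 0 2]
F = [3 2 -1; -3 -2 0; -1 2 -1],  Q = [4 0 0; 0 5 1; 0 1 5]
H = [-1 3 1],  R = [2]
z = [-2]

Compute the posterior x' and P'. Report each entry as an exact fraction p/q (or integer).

x' = [-296/145, -18/145, -528/145]
P' = [1339/145 -43/145 1397/145; -43/145 306/145 -884/145; 1397/145 -884/145 4036/145]

x̄ = F·x = [-4, 2, -4]
P̄ = F·P·Fᵀ + Q = [44 -38 16; -38 43 -13; 16 -13 29]
y = z − H·x̄ = [-8]
S = H·P̄·Hᵀ + R = [580]
K = P̄·Hᵀ·S⁻¹ = [-71/290; 77/290; -13/290]
x' = x̄ + K·y = [-296/145, -18/145, -528/145]
P' = (I − K·H)·P̄ = [1339/145 -43/145 1397/145; -43/145 306/145 -884/145; 1397/145 -884/145 4036/145]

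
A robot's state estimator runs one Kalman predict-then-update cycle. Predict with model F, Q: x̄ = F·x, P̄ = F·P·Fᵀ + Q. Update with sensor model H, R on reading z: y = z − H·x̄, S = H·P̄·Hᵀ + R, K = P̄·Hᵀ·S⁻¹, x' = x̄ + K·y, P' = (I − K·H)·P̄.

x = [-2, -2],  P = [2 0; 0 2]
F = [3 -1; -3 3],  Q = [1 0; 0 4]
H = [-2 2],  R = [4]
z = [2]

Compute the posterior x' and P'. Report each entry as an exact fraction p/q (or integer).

x̄ = F·x = [-4, 0]
P̄ = F·P·Fᵀ + Q = [21 -24; -24 40]
y = z − H·x̄ = [-6]
S = H·P̄·Hᵀ + R = [440]
K = P̄·Hᵀ·S⁻¹ = [-9/44; 16/55]
x' = x̄ + K·y = [-61/22, -96/55]
P' = (I − K·H)·P̄ = [57/22 24/11; 24/11 152/55]

x' = [-61/22, -96/55]
P' = [57/22 24/11; 24/11 152/55]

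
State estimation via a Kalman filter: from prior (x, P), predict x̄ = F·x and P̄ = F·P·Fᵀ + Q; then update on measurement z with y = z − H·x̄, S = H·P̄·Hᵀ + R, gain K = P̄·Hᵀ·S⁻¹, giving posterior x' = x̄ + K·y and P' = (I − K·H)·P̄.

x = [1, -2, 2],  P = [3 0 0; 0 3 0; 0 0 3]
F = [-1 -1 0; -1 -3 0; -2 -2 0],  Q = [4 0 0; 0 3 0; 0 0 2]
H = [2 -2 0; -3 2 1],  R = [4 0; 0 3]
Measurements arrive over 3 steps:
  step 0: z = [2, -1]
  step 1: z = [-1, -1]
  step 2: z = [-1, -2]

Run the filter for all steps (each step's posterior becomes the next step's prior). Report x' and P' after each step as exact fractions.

step 0: x̄ = F·x = [1, 5, 2]
step 0: P̄ = F·P·Fᵀ + Q = [10 12 12; 12 33 24; 12 24 26]
step 0: y = z − H·x̄ = [10, -10]
step 0: S = H·P̄·Hᵀ + R = [80 -96; -96 131]
step 0: K = P̄·Hᵀ·S⁻¹ = [13/316 6/79; -159/632 18/79; 63/158 46/79]
step 0: x' = x̄ + K·y = [103/158, 65/316, 13/79]
step 0: P' = (I − K·H)·P̄ = [767/79 1521/158 798/79; 1521/158 3201/316 735/79; 798/79 735/79 1062/79]
step 1: x̄ = F·x = [-271/316, -401/316, -271/158]
step 1: P̄ = F·P·Fᵀ + Q = [13617/316 24839/316 12353/158; 24839/316 51077/316 24839/158; 12353/158 24839/158 12511/79]
step 1: y = z − H·x̄ = [-144/79, 215/316]
step 1: S = H·P̄·Hᵀ + R = [15332/79 -21891/79; -21891/79 130261/316]
step 1: K = P̄·Hᵀ·S⁻¹ = [2513/63527 18043/63527; -103743/508216 57977/127054; 34113/127054 48180/63527]
step 1: x' = x̄ + K·y = [-46785/63527, -298033/508216, -214541/127054]
step 1: P' = (I − K·H)·P̄ = [1001307/63527 996281/63527 1065488/63527; 996281/63527 4088867/254108 1031375/63527; 1065488/63527 1031375/63527 1278254/63527]
step 2: x̄ = F·x = [672313/508216, 1268379/508216, 672313/254108]
step 2: P̄ = F·P·Fᵀ + Q = [17080775/254108 32212325/254108 16064343/127054; 32212325/254108 65478099/254108 32212325/127054; 16064343/127054 32212325/127054 16191397/63527]
step 2: y = z − H·x̄ = [170979/127054, -2880877/508216]
step 2: S = H·P̄·Hᵀ + R = [18388332/63527 -26716431/63527; -26716431/63527 159545867/254108]
step 2: K = P̄·Hᵀ·S⁻¹ = [20447/465100 36446/116275; -122975329/619513200 25087501/51626100; 41839571/154878300 10200751/12906525]
step 2: x' = x̄ + K·y = [-183601/465100, -36208427/68834800, -25312327/17208700]
step 2: P' = (I − K·H)·P̄ = [1925793/116275 3831139/232550 2055578/116275; 3831139/232550 5226052477/309756600 1327175377/77439150; 2055578/116275 1327175377/77439150 818153804/38719575]

step 0: x' = [103/158, 65/316, 13/79], P' = [767/79 1521/158 798/79; 1521/158 3201/316 735/79; 798/79 735/79 1062/79]
step 1: x' = [-46785/63527, -298033/508216, -214541/127054], P' = [1001307/63527 996281/63527 1065488/63527; 996281/63527 4088867/254108 1031375/63527; 1065488/63527 1031375/63527 1278254/63527]
step 2: x' = [-183601/465100, -36208427/68834800, -25312327/17208700], P' = [1925793/116275 3831139/232550 2055578/116275; 3831139/232550 5226052477/309756600 1327175377/77439150; 2055578/116275 1327175377/77439150 818153804/38719575]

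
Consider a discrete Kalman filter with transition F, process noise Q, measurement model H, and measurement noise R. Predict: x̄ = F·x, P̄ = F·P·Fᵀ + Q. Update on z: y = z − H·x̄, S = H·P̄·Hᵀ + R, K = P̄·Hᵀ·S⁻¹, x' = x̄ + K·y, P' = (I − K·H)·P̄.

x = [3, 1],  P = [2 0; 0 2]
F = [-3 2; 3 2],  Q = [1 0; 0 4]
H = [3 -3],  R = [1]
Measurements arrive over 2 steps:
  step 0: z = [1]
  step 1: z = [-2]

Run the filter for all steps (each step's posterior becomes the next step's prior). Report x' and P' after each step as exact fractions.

step 0: x' = [1247/694, 517/347], P' = [6417/694 3190/347; 3190/347 3210/347]
step 1: x' = [-370151/527758, -33115/1055516], P' = [660019/527758 650109/527758; 650109/527758 1397639/1055516]

step 0: x̄ = F·x = [-7, 11]
step 0: P̄ = F·P·Fᵀ + Q = [27 -10; -10 30]
step 0: y = z − H·x̄ = [55]
step 0: S = H·P̄·Hᵀ + R = [694]
step 0: K = P̄·Hᵀ·S⁻¹ = [111/694; -60/347]
step 0: x' = x̄ + K·y = [1247/694, 517/347]
step 0: P' = (I − K·H)·P̄ = [6417/694 3190/347; 3190/347 3210/347]
step 1: x̄ = F·x = [-1673/694, 5809/694]
step 1: P̄ = F·P·Fᵀ + Q = [7567/694 -32073/694; -32073/694 162769/694]
step 1: y = z − H·x̄ = [10529/347]
step 1: S = H·P̄·Hᵀ + R = [1055516/347]
step 1: K = P̄·Hᵀ·S⁻¹ = [14865/263879; -292263/1055516]
step 1: x' = x̄ + K·y = [-370151/527758, -33115/1055516]
step 1: P' = (I − K·H)·P̄ = [660019/527758 650109/527758; 650109/527758 1397639/1055516]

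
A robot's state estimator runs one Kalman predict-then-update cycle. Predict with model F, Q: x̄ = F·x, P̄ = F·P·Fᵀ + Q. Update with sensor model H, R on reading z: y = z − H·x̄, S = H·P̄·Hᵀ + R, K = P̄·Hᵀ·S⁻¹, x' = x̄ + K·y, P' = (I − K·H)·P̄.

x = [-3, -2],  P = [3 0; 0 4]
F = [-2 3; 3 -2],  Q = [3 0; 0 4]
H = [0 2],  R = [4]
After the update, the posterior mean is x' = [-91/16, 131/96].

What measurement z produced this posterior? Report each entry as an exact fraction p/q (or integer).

z = [3]

x̄ = F·x = [0, -5]
P̄ = F·P·Fᵀ + Q = [51 -42; -42 47]
S = H·P̄·Hᵀ + R = [192]
K = P̄·Hᵀ·S⁻¹ = [-7/16; 47/96]
x' − x̄ = [-91/16, 611/96] = K·y
y = (KᵀK)⁻¹·Kᵀ·(x' − x̄) = [13]
z = y + H·x̄ = [13] + [-10] = [3]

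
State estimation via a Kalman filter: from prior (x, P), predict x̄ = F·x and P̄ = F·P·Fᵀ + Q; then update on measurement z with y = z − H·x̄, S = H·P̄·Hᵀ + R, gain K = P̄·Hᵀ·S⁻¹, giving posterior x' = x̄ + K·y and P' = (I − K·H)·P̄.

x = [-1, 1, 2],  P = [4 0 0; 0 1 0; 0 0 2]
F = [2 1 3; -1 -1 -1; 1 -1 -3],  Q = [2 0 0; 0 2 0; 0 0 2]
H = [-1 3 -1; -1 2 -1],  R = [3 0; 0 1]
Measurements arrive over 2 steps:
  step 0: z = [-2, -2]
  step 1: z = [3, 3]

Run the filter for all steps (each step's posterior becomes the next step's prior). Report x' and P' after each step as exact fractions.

step 0: x' = [3711/784, -1187/784, -4867/784], P' = [8835/784 -711/784 -10215/784; -711/784 891/784 2619/784; -10215/784 2619/784 16251/784]
step 1: x' = [-36572/13263, 695626/517257, 496742/172419], P' = [479726/13263 -316948/39789 -719300/13263; -316948/39789 4441505/1551771 7433131/517257; -719300/13263 7433131/517257 15064661/172419]

step 0: x̄ = F·x = [5, -2, -8]
step 0: P̄ = F·P·Fᵀ + Q = [37 -15 -11; -15 9 3; -11 3 25]
step 0: y = z − H·x̄ = [1, -1]
step 0: S = H·P̄·Hᵀ + R = [196 154; 154 125]
step 0: K = P̄·Hᵀ·S⁻¹ = [-251/784 -3/56; 255/784 -9/56; 607/784 -57/56]
step 0: x' = x̄ + K·y = [3711/784, -1187/784, -4867/784]
step 0: P' = (I − K·H)·P̄ = [8835/784 -711/784 -10215/784; -711/784 891/784 2619/784; -10215/784 2619/784 16251/784]
step 1: x̄ = F·x = [-4183/392, 2343/784, 19499/784]
step 1: P̄ = F·P·Fᵀ + Q = [18587/196 -12291/392 -56919/392; -12291/392 10931/784 30855/784; -56919/392 30855/784 235979/784]
step 1: y = z − H·x̄ = [807/98, 1257/112]
step 1: S = H·P̄·Hᵀ + R = [9109/49 2087/14; 2087/14 2083/16]
step 1: K = P̄·Hᵀ·S⁻¹ = [-77374/39789 84826/39789; 1128698/1551771 -1055411/1551771; 1719370/517257 -2275021/517257]
step 1: x' = x̄ + K·y = [-36572/13263, 695626/517257, 496742/172419]
step 1: P' = (I − K·H)·P̄ = [479726/13263 -316948/39789 -719300/13263; -316948/39789 4441505/1551771 7433131/517257; -719300/13263 7433131/517257 15064661/172419]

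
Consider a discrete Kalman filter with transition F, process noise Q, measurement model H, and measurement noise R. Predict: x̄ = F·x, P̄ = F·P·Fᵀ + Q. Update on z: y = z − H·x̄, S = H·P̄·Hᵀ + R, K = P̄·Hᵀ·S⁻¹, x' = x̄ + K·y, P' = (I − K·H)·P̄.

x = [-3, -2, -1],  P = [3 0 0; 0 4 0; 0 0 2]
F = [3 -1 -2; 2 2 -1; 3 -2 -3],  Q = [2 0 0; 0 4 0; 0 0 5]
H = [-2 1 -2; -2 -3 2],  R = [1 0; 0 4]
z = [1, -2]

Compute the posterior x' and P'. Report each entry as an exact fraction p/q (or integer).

x̄ = F·x = [-5, -9, -2]
P̄ = F·P·Fᵀ + Q = [41 14 47; 14 34 8; 47 8 66]
y = z − H·x̄ = [-4, -35]
S = H·P̄·Hᵀ + R = [751 -82; -82 434]
K = P̄·Hᵀ·S⁻¹ = [-36384/159605 -17907/159605; -6844/159605 -43217/159605; -46732/159605 -3681/159605]
x' = x̄ + K·y = [-25744/159605, 103526/159605, -3447/159605]
P' = (I − K·H)·P̄ = [112387/159605 -170768/159605 -179579/159605; -170768/159605 431392/159605 389886/159605; -179579/159605 389886/159605 397888/159605]

x' = [-25744/159605, 103526/159605, -3447/159605]
P' = [112387/159605 -170768/159605 -179579/159605; -170768/159605 431392/159605 389886/159605; -179579/159605 389886/159605 397888/159605]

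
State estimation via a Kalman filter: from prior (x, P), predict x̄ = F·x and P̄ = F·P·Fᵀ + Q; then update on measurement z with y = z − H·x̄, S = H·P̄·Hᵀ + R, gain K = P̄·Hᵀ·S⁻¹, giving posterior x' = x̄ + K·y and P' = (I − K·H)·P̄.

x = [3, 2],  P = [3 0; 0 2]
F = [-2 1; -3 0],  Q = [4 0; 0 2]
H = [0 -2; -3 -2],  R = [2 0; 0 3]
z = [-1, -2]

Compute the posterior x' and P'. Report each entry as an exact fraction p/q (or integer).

x̄ = F·x = [-4, -9]
P̄ = F·P·Fᵀ + Q = [18 18; 18 29]
y = z − H·x̄ = [-19, -32]
S = H·P̄·Hᵀ + R = [118 224; 224 497]
K = P̄·Hᵀ·S⁻¹ = [162/605 -1278/4235; -267/605 -16/605]
x' = x̄ + K·y = [482/847, 28/121]
P' = (I − K·H)·P̄ = [2034/4235 -162/605; -162/605 267/605]

x' = [482/847, 28/121]
P' = [2034/4235 -162/605; -162/605 267/605]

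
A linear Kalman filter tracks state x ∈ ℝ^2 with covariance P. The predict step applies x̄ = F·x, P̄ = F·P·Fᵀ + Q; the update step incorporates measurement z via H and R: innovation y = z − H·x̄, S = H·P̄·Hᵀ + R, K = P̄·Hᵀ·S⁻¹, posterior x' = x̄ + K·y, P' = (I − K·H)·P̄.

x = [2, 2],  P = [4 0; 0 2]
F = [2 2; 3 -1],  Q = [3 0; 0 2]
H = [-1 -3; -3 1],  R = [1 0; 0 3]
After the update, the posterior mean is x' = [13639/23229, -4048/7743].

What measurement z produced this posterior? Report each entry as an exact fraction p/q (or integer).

x̄ = F·x = [8, 4]
P̄ = F·P·Fᵀ + Q = [27 20; 20 40]
S = H·P̄·Hᵀ + R = [508 121; 121 166]
K = P̄·Hᵀ·S⁻¹ = [-7061/69687 -20461/69687; -6940/23229 2260/23229]
x' − x̄ = [-172193/23229, -35020/7743] = K·y
y = (KᵀK)⁻¹·Kᵀ·(x' − x̄) = [21, 18]
z = y + H·x̄ = [21, 18] + [-20, -20] = [1, -2]

z = [1, -2]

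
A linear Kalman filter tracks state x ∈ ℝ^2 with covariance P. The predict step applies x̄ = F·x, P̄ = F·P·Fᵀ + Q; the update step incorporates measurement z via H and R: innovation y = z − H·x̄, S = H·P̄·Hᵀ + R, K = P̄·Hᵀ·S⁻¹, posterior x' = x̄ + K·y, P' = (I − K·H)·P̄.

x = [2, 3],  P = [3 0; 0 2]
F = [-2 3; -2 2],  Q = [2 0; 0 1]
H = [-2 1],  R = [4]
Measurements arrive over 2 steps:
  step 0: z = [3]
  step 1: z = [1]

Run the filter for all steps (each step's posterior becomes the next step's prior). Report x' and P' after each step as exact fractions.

step 0: x̄ = F·x = [5, 2]
step 0: P̄ = F·P·Fᵀ + Q = [32 24; 24 21]
step 0: y = z − H·x̄ = [11]
step 0: S = H·P̄·Hᵀ + R = [57]
step 0: K = P̄·Hᵀ·S⁻¹ = [-40/57; -9/19]
step 0: x' = x̄ + K·y = [-155/57, -61/19]
step 0: P' = (I − K·H)·P̄ = [224/57 96/19; 96/19 156/19]
step 1: x̄ = F·x = [-239/57, -56/57]
step 1: P̄ = F·P·Fᵀ + Q = [1766/57 824/57; 824/57 521/57]
step 1: y = z − H·x̄ = [-365/57]
step 1: S = H·P̄·Hᵀ + R = [4517/57]
step 1: K = P̄·Hᵀ·S⁻¹ = [-2708/4517; -1127/4517]
step 1: x' = x̄ + K·y = [-1599/4517, 2779/4517]
step 1: P' = (I − K·H)·P̄ = [11294/4517 11756/4517; 11756/4517 19004/4517]

step 0: x' = [-155/57, -61/19], P' = [224/57 96/19; 96/19 156/19]
step 1: x' = [-1599/4517, 2779/4517], P' = [11294/4517 11756/4517; 11756/4517 19004/4517]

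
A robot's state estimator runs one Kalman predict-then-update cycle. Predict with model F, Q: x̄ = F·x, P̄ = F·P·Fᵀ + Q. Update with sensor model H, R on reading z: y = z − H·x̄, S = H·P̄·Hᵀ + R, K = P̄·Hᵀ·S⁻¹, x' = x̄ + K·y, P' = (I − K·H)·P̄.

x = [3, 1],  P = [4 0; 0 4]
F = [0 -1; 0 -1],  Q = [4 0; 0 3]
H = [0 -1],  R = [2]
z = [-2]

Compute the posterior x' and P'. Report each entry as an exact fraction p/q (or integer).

x̄ = F·x = [-1, -1]
P̄ = F·P·Fᵀ + Q = [8 4; 4 7]
y = z − H·x̄ = [-3]
S = H·P̄·Hᵀ + R = [9]
K = P̄·Hᵀ·S⁻¹ = [-4/9; -7/9]
x' = x̄ + K·y = [1/3, 4/3]
P' = (I − K·H)·P̄ = [56/9 8/9; 8/9 14/9]

x' = [1/3, 4/3]
P' = [56/9 8/9; 8/9 14/9]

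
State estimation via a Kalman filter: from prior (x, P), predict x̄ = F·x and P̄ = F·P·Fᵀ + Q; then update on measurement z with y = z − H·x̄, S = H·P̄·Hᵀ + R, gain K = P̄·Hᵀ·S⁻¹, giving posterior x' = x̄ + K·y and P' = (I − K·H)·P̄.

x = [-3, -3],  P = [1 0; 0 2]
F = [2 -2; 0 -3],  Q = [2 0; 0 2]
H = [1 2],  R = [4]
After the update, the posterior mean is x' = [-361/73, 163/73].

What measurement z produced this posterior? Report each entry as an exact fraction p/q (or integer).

x̄ = F·x = [0, 9]
P̄ = F·P·Fᵀ + Q = [14 12; 12 20]
S = H·P̄·Hᵀ + R = [146]
K = P̄·Hᵀ·S⁻¹ = [19/73; 26/73]
x' − x̄ = [-361/73, -494/73] = K·y
y = (KᵀK)⁻¹·Kᵀ·(x' − x̄) = [-19]
z = y + H·x̄ = [-19] + [18] = [-1]

z = [-1]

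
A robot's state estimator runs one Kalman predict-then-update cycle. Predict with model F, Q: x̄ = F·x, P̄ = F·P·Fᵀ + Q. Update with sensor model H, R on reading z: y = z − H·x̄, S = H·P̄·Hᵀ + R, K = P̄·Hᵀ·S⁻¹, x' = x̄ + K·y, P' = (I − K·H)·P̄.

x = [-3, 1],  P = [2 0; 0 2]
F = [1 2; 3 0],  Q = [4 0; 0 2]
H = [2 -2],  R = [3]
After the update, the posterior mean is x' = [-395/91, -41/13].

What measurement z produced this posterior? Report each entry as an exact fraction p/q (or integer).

z = [-3]

x̄ = F·x = [-1, -9]
P̄ = F·P·Fᵀ + Q = [14 6; 6 20]
S = H·P̄·Hᵀ + R = [91]
K = P̄·Hᵀ·S⁻¹ = [16/91; -4/13]
x' − x̄ = [-304/91, 76/13] = K·y
y = (KᵀK)⁻¹·Kᵀ·(x' − x̄) = [-19]
z = y + H·x̄ = [-19] + [16] = [-3]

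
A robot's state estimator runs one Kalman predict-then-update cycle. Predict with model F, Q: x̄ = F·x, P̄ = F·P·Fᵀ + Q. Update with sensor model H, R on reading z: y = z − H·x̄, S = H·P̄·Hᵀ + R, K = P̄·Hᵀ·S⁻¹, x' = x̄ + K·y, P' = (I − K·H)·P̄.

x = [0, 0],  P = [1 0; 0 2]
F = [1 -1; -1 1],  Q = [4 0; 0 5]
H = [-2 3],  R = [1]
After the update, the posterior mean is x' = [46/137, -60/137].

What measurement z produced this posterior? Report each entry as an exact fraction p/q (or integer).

x̄ = F·x = [0, 0]
P̄ = F·P·Fᵀ + Q = [7 -3; -3 8]
S = H·P̄·Hᵀ + R = [137]
K = P̄·Hᵀ·S⁻¹ = [-23/137; 30/137]
x' − x̄ = [46/137, -60/137] = K·y
y = (KᵀK)⁻¹·Kᵀ·(x' − x̄) = [-2]
z = y + H·x̄ = [-2] + [0] = [-2]

z = [-2]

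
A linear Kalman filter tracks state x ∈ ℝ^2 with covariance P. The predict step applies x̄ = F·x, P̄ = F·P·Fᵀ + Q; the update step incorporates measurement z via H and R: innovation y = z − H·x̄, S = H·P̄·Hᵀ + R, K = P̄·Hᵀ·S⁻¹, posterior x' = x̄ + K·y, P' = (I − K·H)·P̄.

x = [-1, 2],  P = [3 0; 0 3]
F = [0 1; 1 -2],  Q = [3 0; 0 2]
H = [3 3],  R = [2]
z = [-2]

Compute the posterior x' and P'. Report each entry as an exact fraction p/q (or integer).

x' = [2, -274/101]
P' = [6 -6; -6 628/101]

x̄ = F·x = [2, -5]
P̄ = F·P·Fᵀ + Q = [6 -6; -6 17]
y = z − H·x̄ = [7]
S = H·P̄·Hᵀ + R = [101]
K = P̄·Hᵀ·S⁻¹ = [0; 33/101]
x' = x̄ + K·y = [2, -274/101]
P' = (I − K·H)·P̄ = [6 -6; -6 628/101]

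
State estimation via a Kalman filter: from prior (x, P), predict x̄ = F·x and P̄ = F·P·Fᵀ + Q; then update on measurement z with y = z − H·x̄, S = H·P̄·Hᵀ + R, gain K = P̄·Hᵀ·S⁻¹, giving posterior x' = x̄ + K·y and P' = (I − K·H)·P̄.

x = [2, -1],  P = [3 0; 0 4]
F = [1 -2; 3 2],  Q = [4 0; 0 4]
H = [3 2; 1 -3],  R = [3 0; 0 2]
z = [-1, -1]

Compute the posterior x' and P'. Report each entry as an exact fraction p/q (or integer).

x̄ = F·x = [4, 4]
P̄ = F·P·Fᵀ + Q = [23 -7; -7 47]
y = z − H·x̄ = [-21, 7]
S = H·P̄·Hᵀ + R = [314 -164; -164 490]
K = P̄·Hᵀ·S⁻¹ = [17083/63482 5709/31741; 5749/63482 -8625/31741]
x' = x̄ + K·y = [-24889/63482, 12449/63482]
P' = (I − K·H)·P̄ = [18129/63482 -1569/63482; -1569/63482 10977/63482]

x' = [-24889/63482, 12449/63482]
P' = [18129/63482 -1569/63482; -1569/63482 10977/63482]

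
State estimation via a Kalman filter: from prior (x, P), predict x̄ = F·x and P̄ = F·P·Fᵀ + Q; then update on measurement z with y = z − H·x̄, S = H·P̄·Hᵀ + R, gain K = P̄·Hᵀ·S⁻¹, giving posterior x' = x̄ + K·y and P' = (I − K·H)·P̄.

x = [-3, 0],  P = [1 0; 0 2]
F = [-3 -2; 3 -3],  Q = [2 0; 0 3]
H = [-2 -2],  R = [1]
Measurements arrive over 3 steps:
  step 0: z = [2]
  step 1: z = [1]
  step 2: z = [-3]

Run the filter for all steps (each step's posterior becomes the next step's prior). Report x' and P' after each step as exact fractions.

step 0: x̄ = F·x = [9, -9]
step 0: P̄ = F·P·Fᵀ + Q = [19 3; 3 30]
step 0: y = z − H·x̄ = [2]
step 0: S = H·P̄·Hᵀ + R = [221]
step 0: K = P̄·Hᵀ·S⁻¹ = [-44/221; -66/221]
step 0: x' = x̄ + K·y = [1901/221, -2121/221]
step 0: P' = (I − K·H)·P̄ = [2263/221 -2241/221; -2241/221 2274/221]
step 1: x̄ = F·x = [-1461/221, 12066/221]
step 1: P̄ = F·P·Fᵀ + Q = [3013/221 -13446/221; -13446/221 81834/221]
step 1: y = z − H·x̄ = [21431/221]
step 1: S = H·P̄·Hᵀ + R = [232041/221]
step 1: K = P̄·Hᵀ·S⁻¹ = [20866/232041; -45592/77347]
step 1: x' = x̄ + K·y = [489445/232041, -198250/77347]
step 1: P' = (I − K·H)·P̄ = [1193437/232041 -401290/77347; -401290/77347 424086/77347]
step 2: x̄ = F·x = [-92945/77347, 1084195/77347]
step 2: P̄ = F·P·Fᵀ + Q = [615869/77347 -2239665/77347; -2239665/77347 14852346/77347]
step 2: y = z − H·x̄ = [1750459/77347]
step 2: S = H·P̄·Hᵀ + R = [44032887/77347]
step 2: K = P̄·Hᵀ·S⁻¹ = [3247592/44032887; -2802818/4892543]
step 2: x' = x̄ + K·y = [20584379/44032887, 5148909/4892543]
step 2: P' = (I − K·H)·P̄ = [214250537/44032887 -23986037/4892543; -23986037/4892543 25387446/4892543]

step 0: x' = [1901/221, -2121/221], P' = [2263/221 -2241/221; -2241/221 2274/221]
step 1: x' = [489445/232041, -198250/77347], P' = [1193437/232041 -401290/77347; -401290/77347 424086/77347]
step 2: x' = [20584379/44032887, 5148909/4892543], P' = [214250537/44032887 -23986037/4892543; -23986037/4892543 25387446/4892543]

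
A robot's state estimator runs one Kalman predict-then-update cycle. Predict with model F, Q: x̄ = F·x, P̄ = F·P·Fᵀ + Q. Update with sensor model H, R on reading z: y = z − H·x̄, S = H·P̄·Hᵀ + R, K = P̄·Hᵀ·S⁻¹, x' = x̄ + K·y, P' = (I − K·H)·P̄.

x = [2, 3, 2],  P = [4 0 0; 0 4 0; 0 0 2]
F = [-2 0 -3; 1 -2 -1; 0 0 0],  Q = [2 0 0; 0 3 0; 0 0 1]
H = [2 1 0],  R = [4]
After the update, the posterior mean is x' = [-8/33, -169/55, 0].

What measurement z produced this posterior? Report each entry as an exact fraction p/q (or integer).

x̄ = F·x = [-10, -6, 0]
P̄ = F·P·Fᵀ + Q = [36 -2 0; -2 25 0; 0 0 1]
S = H·P̄·Hᵀ + R = [165]
K = P̄·Hᵀ·S⁻¹ = [14/33; 7/55; 0]
x' − x̄ = [322/33, 161/55, 0] = K·y
y = (KᵀK)⁻¹·Kᵀ·(x' − x̄) = [23]
z = y + H·x̄ = [23] + [-26] = [-3]

z = [-3]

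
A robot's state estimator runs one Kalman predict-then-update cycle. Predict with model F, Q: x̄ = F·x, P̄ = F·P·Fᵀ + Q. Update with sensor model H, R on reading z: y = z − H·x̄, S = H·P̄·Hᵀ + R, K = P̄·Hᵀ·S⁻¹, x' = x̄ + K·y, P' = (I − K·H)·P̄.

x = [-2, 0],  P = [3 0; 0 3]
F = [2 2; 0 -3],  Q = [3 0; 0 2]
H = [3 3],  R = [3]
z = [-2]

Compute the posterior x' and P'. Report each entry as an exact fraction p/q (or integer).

x' = [-154/61, 110/61]
P' = [1404/61 -1395/61; -1395/61 1406/61]

x̄ = F·x = [-4, 0]
P̄ = F·P·Fᵀ + Q = [27 -18; -18 29]
y = z − H·x̄ = [10]
S = H·P̄·Hᵀ + R = [183]
K = P̄·Hᵀ·S⁻¹ = [9/61; 11/61]
x' = x̄ + K·y = [-154/61, 110/61]
P' = (I − K·H)·P̄ = [1404/61 -1395/61; -1395/61 1406/61]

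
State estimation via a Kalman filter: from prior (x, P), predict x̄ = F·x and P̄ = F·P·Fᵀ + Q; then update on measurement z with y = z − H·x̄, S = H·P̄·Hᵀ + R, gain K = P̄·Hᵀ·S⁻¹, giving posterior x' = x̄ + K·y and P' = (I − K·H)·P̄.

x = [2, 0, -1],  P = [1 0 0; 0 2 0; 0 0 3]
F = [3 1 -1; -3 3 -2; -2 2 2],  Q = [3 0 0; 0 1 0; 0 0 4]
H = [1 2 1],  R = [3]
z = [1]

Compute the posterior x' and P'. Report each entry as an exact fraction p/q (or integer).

x̄ = F·x = [7, -4, -6]
P̄ = F·P·Fᵀ + Q = [17 3 -8; 3 40 6; -8 6 28]
y = z − H·x̄ = [8]
S = H·P̄·Hᵀ + R = [228]
K = P̄·Hᵀ·S⁻¹ = [5/76; 89/228; 8/57]
x' = x̄ + K·y = [143/19, -50/57, -278/57]
P' = (I − K·H)·P̄ = [1217/76 -217/76 -192/19; -217/76 1199/228 -370/57; -192/19 -370/57 1340/57]

x' = [143/19, -50/57, -278/57]
P' = [1217/76 -217/76 -192/19; -217/76 1199/228 -370/57; -192/19 -370/57 1340/57]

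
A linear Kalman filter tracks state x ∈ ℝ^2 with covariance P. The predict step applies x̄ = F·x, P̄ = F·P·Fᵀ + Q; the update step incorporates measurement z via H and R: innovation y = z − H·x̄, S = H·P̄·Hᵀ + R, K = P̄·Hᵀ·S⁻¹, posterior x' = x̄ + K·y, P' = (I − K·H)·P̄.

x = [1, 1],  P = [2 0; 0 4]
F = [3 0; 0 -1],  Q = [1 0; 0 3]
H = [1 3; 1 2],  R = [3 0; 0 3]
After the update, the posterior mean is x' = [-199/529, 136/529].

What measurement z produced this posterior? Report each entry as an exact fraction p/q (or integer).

x̄ = F·x = [3, -1]
P̄ = F·P·Fᵀ + Q = [19 0; 0 7]
S = H·P̄·Hᵀ + R = [85 61; 61 50]
K = P̄·Hᵀ·S⁻¹ = [-209/529 456/529; 196/529 -91/529]
x' − x̄ = [-1786/529, 665/529] = K·y
y = (KᵀK)⁻¹·Kᵀ·(x' − x̄) = [2, -3]
z = y + H·x̄ = [2, -3] + [0, 1] = [2, -2]

z = [2, -2]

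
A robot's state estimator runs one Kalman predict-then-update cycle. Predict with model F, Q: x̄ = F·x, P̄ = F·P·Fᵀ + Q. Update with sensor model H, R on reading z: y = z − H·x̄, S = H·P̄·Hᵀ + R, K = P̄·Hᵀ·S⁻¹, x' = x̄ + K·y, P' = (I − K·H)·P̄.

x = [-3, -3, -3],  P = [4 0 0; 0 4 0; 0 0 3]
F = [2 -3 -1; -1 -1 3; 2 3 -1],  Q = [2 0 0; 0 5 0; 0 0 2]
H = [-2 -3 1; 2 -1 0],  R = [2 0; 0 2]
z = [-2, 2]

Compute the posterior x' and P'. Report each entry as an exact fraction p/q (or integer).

x̄ = F·x = [6, -3, -12]
P̄ = F·P·Fᵀ + Q = [57 -5 -17; -5 40 -29; -17 -29 57]
y = z − H·x̄ = [13, -13]
S = H·P̄·Hᵀ + R = [829 -93; -93 290]
K = P̄·Hᵀ·S⁻¹ = [-22573/231761 87863/231761; -44960/231761 -54377/231761; 51155/231761 12409/231761]
x' = x̄ + K·y = [-45102/231761, -572862/231761, -2277434/231761]
P' = (I − K·H)·P̄ = [136212/231761 96698/231761 517372/231761; 96698/231761 302150/231761 1009926/231761; 517372/231761 1009926/231761 4166832/231761]

x' = [-45102/231761, -572862/231761, -2277434/231761]
P' = [136212/231761 96698/231761 517372/231761; 96698/231761 302150/231761 1009926/231761; 517372/231761 1009926/231761 4166832/231761]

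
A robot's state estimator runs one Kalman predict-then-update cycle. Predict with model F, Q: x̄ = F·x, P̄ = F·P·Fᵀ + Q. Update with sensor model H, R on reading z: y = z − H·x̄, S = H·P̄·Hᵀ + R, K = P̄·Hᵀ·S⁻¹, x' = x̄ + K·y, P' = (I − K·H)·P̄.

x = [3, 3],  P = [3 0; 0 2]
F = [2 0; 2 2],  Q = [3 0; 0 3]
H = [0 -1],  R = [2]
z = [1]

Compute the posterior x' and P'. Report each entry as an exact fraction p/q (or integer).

x̄ = F·x = [6, 12]
P̄ = F·P·Fᵀ + Q = [15 12; 12 23]
y = z − H·x̄ = [13]
S = H·P̄·Hᵀ + R = [25]
K = P̄·Hᵀ·S⁻¹ = [-12/25; -23/25]
x' = x̄ + K·y = [-6/25, 1/25]
P' = (I − K·H)·P̄ = [231/25 24/25; 24/25 46/25]

x' = [-6/25, 1/25]
P' = [231/25 24/25; 24/25 46/25]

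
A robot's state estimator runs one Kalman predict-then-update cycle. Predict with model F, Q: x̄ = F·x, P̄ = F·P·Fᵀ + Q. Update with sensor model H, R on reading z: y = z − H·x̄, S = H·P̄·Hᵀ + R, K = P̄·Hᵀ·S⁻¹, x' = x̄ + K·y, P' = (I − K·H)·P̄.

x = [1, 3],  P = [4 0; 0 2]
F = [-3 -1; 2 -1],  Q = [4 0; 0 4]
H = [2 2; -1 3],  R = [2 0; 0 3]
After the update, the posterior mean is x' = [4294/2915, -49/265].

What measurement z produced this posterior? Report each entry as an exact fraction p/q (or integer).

z = [3, -2]

x̄ = F·x = [-6, -1]
P̄ = F·P·Fᵀ + Q = [42 -22; -22 22]
S = H·P̄·Hᵀ + R = [82 -40; -40 375]
K = P̄·Hᵀ·S⁻¹ = [1068/2915 -3628/14575; 32/265 328/1325]
x' − x̄ = [21784/2915, 216/265] = K·y
y = (KᵀK)⁻¹·Kᵀ·(x' − x̄) = [17, -5]
z = y + H·x̄ = [17, -5] + [-14, 3] = [3, -2]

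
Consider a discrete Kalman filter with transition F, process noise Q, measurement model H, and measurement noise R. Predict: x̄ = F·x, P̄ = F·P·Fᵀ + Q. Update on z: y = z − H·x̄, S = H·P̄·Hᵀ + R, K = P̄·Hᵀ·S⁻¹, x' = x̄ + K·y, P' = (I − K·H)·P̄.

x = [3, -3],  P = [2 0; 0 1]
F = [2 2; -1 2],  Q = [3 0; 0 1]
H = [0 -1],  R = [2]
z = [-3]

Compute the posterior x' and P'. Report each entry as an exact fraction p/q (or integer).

x' = [0, 1/3]
P' = [15 0; 0 14/9]

x̄ = F·x = [0, -9]
P̄ = F·P·Fᵀ + Q = [15 0; 0 7]
y = z − H·x̄ = [-12]
S = H·P̄·Hᵀ + R = [9]
K = P̄·Hᵀ·S⁻¹ = [0; -7/9]
x' = x̄ + K·y = [0, 1/3]
P' = (I − K·H)·P̄ = [15 0; 0 14/9]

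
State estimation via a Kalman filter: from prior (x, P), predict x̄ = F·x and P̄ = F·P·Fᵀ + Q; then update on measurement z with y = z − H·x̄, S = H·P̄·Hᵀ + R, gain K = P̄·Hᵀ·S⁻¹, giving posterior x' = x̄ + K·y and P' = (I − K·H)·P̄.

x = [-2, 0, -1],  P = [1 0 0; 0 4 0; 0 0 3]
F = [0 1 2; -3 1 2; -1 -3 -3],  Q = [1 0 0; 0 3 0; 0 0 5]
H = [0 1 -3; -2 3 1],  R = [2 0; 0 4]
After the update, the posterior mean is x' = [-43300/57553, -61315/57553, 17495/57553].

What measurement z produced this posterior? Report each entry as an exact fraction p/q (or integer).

z = [-2, -2]

x̄ = F·x = [-2, 4, 5]
P̄ = F·P·Fᵀ + Q = [17 16 -30; 16 28 -27; -30 -27 69]
S = H·P̄·Hᵀ + R = [813 -119; -119 159]
K = P̄·Hᵀ·S⁻¹ = [7475/57553 -197/57553; 10153/57553 16648/57553; -15747/57553 5589/57553]
x' − x̄ = [71806/57553, -291527/57553, -270270/57553] = K·y
y = (KᵀK)⁻¹·Kᵀ·(x' − x̄) = [9, -23]
z = y + H·x̄ = [9, -23] + [-11, 21] = [-2, -2]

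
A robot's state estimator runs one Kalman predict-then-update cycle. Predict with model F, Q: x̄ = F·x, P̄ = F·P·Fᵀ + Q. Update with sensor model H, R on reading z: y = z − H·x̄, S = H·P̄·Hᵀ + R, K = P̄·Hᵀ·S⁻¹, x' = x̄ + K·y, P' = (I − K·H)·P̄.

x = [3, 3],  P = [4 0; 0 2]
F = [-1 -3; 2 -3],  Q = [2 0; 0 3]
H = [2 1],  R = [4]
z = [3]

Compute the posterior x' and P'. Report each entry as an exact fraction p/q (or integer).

x̄ = F·x = [-12, -3]
P̄ = F·P·Fᵀ + Q = [24 10; 10 37]
y = z − H·x̄ = [30]
S = H·P̄·Hᵀ + R = [177]
K = P̄·Hᵀ·S⁻¹ = [58/177; 19/59]
x' = x̄ + K·y = [-128/59, 393/59]
P' = (I − K·H)·P̄ = [884/177 -512/59; -512/59 1100/59]

x' = [-128/59, 393/59]
P' = [884/177 -512/59; -512/59 1100/59]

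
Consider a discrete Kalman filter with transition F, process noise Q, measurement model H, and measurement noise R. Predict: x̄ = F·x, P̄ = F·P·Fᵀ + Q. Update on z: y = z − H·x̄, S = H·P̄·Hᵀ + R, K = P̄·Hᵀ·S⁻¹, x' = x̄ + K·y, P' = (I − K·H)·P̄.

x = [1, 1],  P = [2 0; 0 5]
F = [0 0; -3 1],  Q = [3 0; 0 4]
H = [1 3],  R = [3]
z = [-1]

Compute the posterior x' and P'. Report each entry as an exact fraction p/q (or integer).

x̄ = F·x = [0, -2]
P̄ = F·P·Fᵀ + Q = [3 0; 0 27]
y = z − H·x̄ = [5]
S = H·P̄·Hᵀ + R = [249]
K = P̄·Hᵀ·S⁻¹ = [1/83; 27/83]
x' = x̄ + K·y = [5/83, -31/83]
P' = (I − K·H)·P̄ = [246/83 -81/83; -81/83 54/83]

x' = [5/83, -31/83]
P' = [246/83 -81/83; -81/83 54/83]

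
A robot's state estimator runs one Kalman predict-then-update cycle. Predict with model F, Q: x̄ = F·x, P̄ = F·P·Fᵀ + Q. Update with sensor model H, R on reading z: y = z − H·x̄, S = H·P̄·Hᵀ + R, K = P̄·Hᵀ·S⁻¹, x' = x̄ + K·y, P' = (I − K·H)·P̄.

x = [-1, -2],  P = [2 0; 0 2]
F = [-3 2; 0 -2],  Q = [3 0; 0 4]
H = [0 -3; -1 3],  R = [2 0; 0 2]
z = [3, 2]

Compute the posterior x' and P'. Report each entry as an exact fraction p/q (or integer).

x̄ = F·x = [-1, 4]
P̄ = F·P·Fᵀ + Q = [29 -8; -8 12]
y = z − H·x̄ = [15, -11]
S = H·P̄·Hᵀ + R = [110 -132; -132 187]
K = P̄·Hᵀ·S⁻¹ = [-114/143 -11/13; -42/143 4/143]
x' = x̄ + K·y = [-522/143, -102/143]
P' = (I − K·H)·P̄ = [470/143 76/143; 76/143 28/143]

x' = [-522/143, -102/143]
P' = [470/143 76/143; 76/143 28/143]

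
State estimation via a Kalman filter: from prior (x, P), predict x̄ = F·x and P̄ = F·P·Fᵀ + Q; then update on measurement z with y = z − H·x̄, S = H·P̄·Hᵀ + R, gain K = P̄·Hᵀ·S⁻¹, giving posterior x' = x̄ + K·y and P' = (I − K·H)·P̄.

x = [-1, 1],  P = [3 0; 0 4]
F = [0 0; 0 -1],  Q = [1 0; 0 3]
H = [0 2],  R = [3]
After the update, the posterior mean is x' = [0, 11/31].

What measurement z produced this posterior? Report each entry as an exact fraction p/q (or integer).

z = [1]

x̄ = F·x = [0, -1]
P̄ = F·P·Fᵀ + Q = [1 0; 0 7]
S = H·P̄·Hᵀ + R = [31]
K = P̄·Hᵀ·S⁻¹ = [0; 14/31]
x' − x̄ = [0, 42/31] = K·y
y = (KᵀK)⁻¹·Kᵀ·(x' − x̄) = [3]
z = y + H·x̄ = [3] + [-2] = [1]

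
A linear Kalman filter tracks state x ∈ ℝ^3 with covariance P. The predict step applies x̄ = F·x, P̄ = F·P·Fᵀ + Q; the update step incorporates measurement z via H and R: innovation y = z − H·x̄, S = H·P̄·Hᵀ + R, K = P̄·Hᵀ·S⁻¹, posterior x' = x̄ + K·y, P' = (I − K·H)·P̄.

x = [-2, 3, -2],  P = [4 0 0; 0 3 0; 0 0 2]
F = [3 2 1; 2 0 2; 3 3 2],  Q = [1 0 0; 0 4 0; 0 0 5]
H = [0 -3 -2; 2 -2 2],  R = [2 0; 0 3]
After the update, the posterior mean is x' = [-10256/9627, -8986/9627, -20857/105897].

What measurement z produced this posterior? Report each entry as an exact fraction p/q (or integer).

z = [3, -1]

x̄ = F·x = [-2, -8, -1]
P̄ = F·P·Fᵀ + Q = [51 28 58; 28 28 32; 58 32 76]
S = H·P̄·Hᵀ + R = [942 -600; -600 607]
K = P̄·Hᵀ·S⁻¹ = [-1100/9627 494/3209; -2338/9627 -432/3209; -14068/105897 7228/35299]
x' − x̄ = [8998/9627, 68030/9627, 85040/105897] = K·y
y = (KᵀK)⁻¹·Kᵀ·(x' − x̄) = [-23, -11]
z = y + H·x̄ = [-23, -11] + [26, 10] = [3, -1]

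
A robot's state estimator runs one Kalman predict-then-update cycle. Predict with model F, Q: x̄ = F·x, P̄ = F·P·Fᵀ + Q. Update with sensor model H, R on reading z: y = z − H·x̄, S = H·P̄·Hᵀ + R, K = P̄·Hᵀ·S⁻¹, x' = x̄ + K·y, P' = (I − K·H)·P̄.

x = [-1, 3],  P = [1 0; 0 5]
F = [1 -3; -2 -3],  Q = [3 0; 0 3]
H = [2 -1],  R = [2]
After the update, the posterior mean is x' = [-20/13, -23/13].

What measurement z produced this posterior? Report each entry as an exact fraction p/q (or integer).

z = [-1]

x̄ = F·x = [-10, -7]
P̄ = F·P·Fᵀ + Q = [49 43; 43 52]
S = H·P̄·Hᵀ + R = [78]
K = P̄·Hᵀ·S⁻¹ = [55/78; 17/39]
x' − x̄ = [110/13, 68/13] = K·y
y = (KᵀK)⁻¹·Kᵀ·(x' − x̄) = [12]
z = y + H·x̄ = [12] + [-13] = [-1]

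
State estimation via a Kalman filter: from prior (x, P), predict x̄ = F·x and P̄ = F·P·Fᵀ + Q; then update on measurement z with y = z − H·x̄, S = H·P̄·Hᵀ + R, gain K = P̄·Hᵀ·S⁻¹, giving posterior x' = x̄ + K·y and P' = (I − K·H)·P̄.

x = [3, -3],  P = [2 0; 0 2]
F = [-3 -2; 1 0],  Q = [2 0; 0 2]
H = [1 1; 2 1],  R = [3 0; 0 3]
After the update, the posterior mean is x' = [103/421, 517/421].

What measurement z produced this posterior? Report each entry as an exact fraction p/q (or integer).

z = [-1, 3]

x̄ = F·x = [-3, 3]
P̄ = F·P·Fᵀ + Q = [28 -6; -6 4]
S = H·P̄·Hᵀ + R = [23 42; 42 95]
K = P̄·Hᵀ·S⁻¹ = [-10/421 226/421; 146/421 -100/421]
x' − x̄ = [1366/421, -746/421] = K·y
y = (KᵀK)⁻¹·Kᵀ·(x' − x̄) = [-1, 6]
z = y + H·x̄ = [-1, 6] + [0, -3] = [-1, 3]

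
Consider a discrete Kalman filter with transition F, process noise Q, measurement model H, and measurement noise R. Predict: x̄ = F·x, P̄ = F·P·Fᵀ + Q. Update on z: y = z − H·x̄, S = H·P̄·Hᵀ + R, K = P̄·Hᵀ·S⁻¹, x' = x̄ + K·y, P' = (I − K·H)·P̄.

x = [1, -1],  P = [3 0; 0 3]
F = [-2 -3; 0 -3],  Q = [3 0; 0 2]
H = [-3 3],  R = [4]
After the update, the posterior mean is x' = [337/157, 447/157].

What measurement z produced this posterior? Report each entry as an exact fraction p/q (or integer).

x̄ = F·x = [1, 3]
P̄ = F·P·Fᵀ + Q = [42 27; 27 29]
S = H·P̄·Hᵀ + R = [157]
K = P̄·Hᵀ·S⁻¹ = [-45/157; 6/157]
x' − x̄ = [180/157, -24/157] = K·y
y = (KᵀK)⁻¹·Kᵀ·(x' − x̄) = [-4]
z = y + H·x̄ = [-4] + [6] = [2]

z = [2]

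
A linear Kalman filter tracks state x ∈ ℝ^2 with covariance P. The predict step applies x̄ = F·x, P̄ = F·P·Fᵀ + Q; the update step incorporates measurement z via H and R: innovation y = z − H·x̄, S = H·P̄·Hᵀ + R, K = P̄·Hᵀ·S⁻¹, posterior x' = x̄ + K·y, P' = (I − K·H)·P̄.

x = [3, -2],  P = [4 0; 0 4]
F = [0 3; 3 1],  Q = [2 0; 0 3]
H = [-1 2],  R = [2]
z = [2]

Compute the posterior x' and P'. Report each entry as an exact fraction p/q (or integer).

x' = [-183/41, -46/41]
P' = [1509/41 751/41; 751/41 394/41]

x̄ = F·x = [-6, 7]
P̄ = F·P·Fᵀ + Q = [38 12; 12 43]
y = z − H·x̄ = [-18]
S = H·P̄·Hᵀ + R = [164]
K = P̄·Hᵀ·S⁻¹ = [-7/82; 37/82]
x' = x̄ + K·y = [-183/41, -46/41]
P' = (I − K·H)·P̄ = [1509/41 751/41; 751/41 394/41]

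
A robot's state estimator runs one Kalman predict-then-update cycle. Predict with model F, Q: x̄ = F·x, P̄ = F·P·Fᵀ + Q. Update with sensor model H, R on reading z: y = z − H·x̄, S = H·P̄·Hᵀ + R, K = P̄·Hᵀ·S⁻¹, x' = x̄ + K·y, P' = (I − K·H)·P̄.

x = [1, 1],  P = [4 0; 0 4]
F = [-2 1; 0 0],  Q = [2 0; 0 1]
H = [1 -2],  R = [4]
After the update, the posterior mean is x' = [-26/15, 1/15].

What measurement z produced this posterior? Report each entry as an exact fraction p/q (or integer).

z = [-2]

x̄ = F·x = [-1, 0]
P̄ = F·P·Fᵀ + Q = [22 0; 0 1]
S = H·P̄·Hᵀ + R = [30]
K = P̄·Hᵀ·S⁻¹ = [11/15; -1/15]
x' − x̄ = [-11/15, 1/15] = K·y
y = (KᵀK)⁻¹·Kᵀ·(x' − x̄) = [-1]
z = y + H·x̄ = [-1] + [-1] = [-2]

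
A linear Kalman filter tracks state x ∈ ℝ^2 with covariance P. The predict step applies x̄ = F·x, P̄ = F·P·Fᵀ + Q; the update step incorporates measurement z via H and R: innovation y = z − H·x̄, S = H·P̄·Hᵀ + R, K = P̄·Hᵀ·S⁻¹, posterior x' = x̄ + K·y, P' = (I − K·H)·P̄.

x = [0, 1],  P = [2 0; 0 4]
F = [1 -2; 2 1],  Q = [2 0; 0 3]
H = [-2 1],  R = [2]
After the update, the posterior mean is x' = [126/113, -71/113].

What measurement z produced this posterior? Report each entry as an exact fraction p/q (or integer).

x̄ = F·x = [-2, 1]
P̄ = F·P·Fᵀ + Q = [20 -4; -4 15]
S = H·P̄·Hᵀ + R = [113]
K = P̄·Hᵀ·S⁻¹ = [-44/113; 23/113]
x' − x̄ = [352/113, -184/113] = K·y
y = (KᵀK)⁻¹·Kᵀ·(x' − x̄) = [-8]
z = y + H·x̄ = [-8] + [5] = [-3]

z = [-3]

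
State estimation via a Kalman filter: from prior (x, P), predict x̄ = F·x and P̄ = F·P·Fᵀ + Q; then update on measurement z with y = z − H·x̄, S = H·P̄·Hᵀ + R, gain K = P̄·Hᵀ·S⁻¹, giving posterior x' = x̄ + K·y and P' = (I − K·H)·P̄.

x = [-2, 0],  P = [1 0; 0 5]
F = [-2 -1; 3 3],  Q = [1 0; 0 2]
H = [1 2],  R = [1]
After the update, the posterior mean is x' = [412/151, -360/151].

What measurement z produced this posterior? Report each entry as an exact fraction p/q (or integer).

x̄ = F·x = [4, -6]
P̄ = F·P·Fᵀ + Q = [10 -21; -21 56]
S = H·P̄·Hᵀ + R = [151]
K = P̄·Hᵀ·S⁻¹ = [-32/151; 91/151]
x' − x̄ = [-192/151, 546/151] = K·y
y = (KᵀK)⁻¹·Kᵀ·(x' − x̄) = [6]
z = y + H·x̄ = [6] + [-8] = [-2]

z = [-2]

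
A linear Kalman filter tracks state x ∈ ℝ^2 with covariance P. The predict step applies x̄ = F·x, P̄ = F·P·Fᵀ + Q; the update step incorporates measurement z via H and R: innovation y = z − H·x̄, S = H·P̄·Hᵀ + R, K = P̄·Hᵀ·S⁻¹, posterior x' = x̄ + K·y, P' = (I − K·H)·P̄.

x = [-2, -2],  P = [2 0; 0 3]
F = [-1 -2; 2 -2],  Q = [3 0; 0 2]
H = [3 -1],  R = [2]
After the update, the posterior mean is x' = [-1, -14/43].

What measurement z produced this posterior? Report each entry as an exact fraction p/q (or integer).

z = [-3]

x̄ = F·x = [6, 0]
P̄ = F·P·Fᵀ + Q = [17 8; 8 22]
S = H·P̄·Hᵀ + R = [129]
K = P̄·Hᵀ·S⁻¹ = [1/3; 2/129]
x' − x̄ = [-7, -14/43] = K·y
y = (KᵀK)⁻¹·Kᵀ·(x' − x̄) = [-21]
z = y + H·x̄ = [-21] + [18] = [-3]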